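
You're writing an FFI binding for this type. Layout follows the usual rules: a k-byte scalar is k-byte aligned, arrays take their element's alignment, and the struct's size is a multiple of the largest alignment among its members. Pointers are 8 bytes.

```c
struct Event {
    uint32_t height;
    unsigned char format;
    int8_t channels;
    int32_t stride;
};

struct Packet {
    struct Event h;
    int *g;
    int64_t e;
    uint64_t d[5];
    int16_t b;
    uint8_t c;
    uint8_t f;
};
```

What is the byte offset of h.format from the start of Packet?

4

Event: 0..4  height  (4B, 4-aligned); 4..5  format  (1B, 1-aligned); 5..6  channels  (1B, 1-aligned); 6..8  -- padding (2B); 8..12  stride  (4B, 4-aligned); sizeof = 12, alignof = 4
0..12  h  (12B, 4-aligned)
within Event: format at 4
0 + 4 = 4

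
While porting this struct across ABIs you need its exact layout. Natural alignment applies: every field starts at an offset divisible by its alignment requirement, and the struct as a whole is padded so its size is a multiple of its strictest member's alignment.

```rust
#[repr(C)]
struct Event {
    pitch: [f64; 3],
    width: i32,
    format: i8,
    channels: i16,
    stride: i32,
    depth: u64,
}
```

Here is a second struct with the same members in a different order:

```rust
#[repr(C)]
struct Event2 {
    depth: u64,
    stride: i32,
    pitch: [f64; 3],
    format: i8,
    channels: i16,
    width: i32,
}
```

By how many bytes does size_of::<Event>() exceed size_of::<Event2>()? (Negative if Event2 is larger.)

@0: pitch [24B, align 8] → 24
@24: width [4B, align 4] → 28
@28: format [1B, align 1] → 29
+1 pad (align 2)
@30: channels [2B, align 2] → 32
@32: stride [4B, align 4] → 36
+4 pad (align 8)
@40: depth [8B, align 8] → 48
size 48, align 8
— Event2 —
@0: depth [8B, align 8] → 8
@8: stride [4B, align 4] → 12
+4 pad (align 8)
@16: pitch [24B, align 8] → 40
@40: format [1B, align 1] → 41
+1 pad (align 2)
@42: channels [2B, align 2] → 44
@44: width [4B, align 4] → 48
size 48, align 8
48 − 48 = 0

0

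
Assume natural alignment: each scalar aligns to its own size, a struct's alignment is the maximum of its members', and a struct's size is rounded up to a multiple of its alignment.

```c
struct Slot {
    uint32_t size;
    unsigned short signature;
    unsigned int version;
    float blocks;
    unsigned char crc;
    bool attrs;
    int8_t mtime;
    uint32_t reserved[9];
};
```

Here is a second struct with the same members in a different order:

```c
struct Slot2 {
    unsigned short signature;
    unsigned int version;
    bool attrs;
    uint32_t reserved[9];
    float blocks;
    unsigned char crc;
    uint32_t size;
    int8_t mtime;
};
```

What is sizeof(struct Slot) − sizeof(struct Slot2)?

size at 0 (size 4, align 4) → ends 4
signature at 4 (size 2, align 2) → ends 6
pad 2 to align 4 for version
version at 8 (size 4, align 4) → ends 12
blocks at 12 (size 4, align 4) → ends 16
crc at 16 (size 1, align 1) → ends 17
attrs at 17 (size 1, align 1) → ends 18
mtime at 18 (size 1, align 1) → ends 19
pad 1 to align 4 for reserved
reserved at 20 (size 36, align 4) → ends 56
total 56 bytes, alignment 4
— Slot2 —
signature at 0 (size 2, align 2) → ends 2
pad 2 to align 4 for version
version at 4 (size 4, align 4) → ends 8
attrs at 8 (size 1, align 1) → ends 9
pad 3 to align 4 for reserved
reserved at 12 (size 36, align 4) → ends 48
blocks at 48 (size 4, align 4) → ends 52
crc at 52 (size 1, align 1) → ends 53
pad 3 to align 4 for size
size at 56 (size 4, align 4) → ends 60
mtime at 60 (size 1, align 1) → ends 61
tail pad 3 to reach multiple of 4
total 64 bytes, alignment 4
56 − 64 = -8

-8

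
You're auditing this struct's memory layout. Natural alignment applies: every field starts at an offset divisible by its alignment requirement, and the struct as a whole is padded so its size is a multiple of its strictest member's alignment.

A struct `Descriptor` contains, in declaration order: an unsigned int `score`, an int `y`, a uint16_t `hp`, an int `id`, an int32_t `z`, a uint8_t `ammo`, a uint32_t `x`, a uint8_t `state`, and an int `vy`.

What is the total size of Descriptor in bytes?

36 bytes

score at 0 (size 4, align 4) → ends 4
y at 4 (size 4, align 4) → ends 8
hp at 8 (size 2, align 2) → ends 10
pad 2 to align 4 for id
id at 12 (size 4, align 4) → ends 16
z at 16 (size 4, align 4) → ends 20
ammo at 20 (size 1, align 1) → ends 21
pad 3 to align 4 for x
x at 24 (size 4, align 4) → ends 28
state at 28 (size 1, align 1) → ends 29
pad 3 to align 4 for vy
vy at 32 (size 4, align 4) → ends 36
total 36 bytes, alignment 4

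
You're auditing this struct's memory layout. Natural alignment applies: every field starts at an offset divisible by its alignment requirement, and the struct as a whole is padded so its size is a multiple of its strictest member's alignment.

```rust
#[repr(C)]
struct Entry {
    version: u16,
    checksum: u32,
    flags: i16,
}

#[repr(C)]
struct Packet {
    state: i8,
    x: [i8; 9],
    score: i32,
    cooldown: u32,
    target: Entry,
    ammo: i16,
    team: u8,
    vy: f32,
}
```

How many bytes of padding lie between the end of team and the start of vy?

1

Entry: 0..2  version  (2B, 2-aligned); 2..4  -- padding (2B); 4..8  checksum  (4B, 4-aligned); 8..10  flags  (2B, 2-aligned); 10..12  -- tail padding (2B); sizeof = 12, alignof = 4
0..1  state  (1B, 1-aligned)
1..10  x  (9B, 1-aligned)
10..12  -- padding (2B)
12..16  score  (4B, 4-aligned)
16..20  cooldown  (4B, 4-aligned)
20..32  target  (12B, 4-aligned)
32..34  ammo  (2B, 2-aligned)
34..35  team  (1B, 1-aligned)
35..36  -- padding (1B)
36..40  vy  (4B, 4-aligned)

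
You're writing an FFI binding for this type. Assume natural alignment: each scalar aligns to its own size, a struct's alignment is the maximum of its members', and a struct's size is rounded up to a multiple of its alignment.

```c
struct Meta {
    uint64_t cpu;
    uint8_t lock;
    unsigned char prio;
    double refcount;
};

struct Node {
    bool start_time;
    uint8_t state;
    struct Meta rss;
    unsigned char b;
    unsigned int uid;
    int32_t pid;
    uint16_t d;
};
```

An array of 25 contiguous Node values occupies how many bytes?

1200

Meta: 0..8  cpu  (8B, 8-aligned); 8..9  lock  (1B, 1-aligned); 9..10  prio  (1B, 1-aligned); 10..16  -- padding (6B); 16..24  refcount  (8B, 8-aligned); sizeof = 24, alignof = 8
0..1  start_time  (1B, 1-aligned)
1..2  state  (1B, 1-aligned)
2..8  -- padding (6B)
8..32  rss  (24B, 8-aligned)
32..33  b  (1B, 1-aligned)
33..36  -- padding (3B)
36..40  uid  (4B, 4-aligned)
40..44  pid  (4B, 4-aligned)
44..46  d  (2B, 2-aligned)
46..48  -- tail padding (2B)
sizeof = 48, alignof = 8
array of 25: 25 × 48 = 1200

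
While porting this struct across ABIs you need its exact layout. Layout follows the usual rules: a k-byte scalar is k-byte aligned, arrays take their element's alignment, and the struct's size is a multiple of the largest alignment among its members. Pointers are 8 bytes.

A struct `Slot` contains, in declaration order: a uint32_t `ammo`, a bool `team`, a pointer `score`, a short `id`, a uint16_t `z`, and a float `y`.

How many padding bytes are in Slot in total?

@0: ammo [4B, align 4] → 4
@4: team [1B, align 1] → 5
+3 pad (align 8)
@8: score [8B, align 8] → 16
@16: id [2B, align 2] → 18
@18: z [2B, align 2] → 20
@20: y [4B, align 4] → 24
size 24, align 8
data bytes 21, size 24 → padding 3

3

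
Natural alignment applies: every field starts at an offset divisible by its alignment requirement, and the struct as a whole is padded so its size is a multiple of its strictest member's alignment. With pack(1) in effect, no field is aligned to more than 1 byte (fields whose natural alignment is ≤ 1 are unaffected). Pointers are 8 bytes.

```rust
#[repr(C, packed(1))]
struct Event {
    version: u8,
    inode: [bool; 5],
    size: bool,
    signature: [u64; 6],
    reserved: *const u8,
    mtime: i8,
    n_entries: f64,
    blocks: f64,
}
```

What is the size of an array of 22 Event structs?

1760

@0: version [1B, align 1] → 1
@1: inode [5B, align 1] → 6
@6: size [1B, align 1] → 7
@7: signature [48B, align 1] → 55
@55: reserved [8B, align 1] → 63
@63: mtime [1B, align 1] → 64
@64: n_entries [8B, align 1] → 72
@72: blocks [8B, align 1] → 80
size 80, align 1
array of 22: 22 × 80 = 1760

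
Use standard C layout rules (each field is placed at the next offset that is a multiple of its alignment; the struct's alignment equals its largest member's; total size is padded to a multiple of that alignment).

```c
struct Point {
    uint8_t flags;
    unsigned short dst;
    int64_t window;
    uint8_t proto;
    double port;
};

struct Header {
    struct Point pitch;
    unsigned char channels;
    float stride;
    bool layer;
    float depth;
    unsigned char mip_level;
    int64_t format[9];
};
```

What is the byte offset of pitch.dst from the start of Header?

Point: flags at 0 (size 1, align 1) → ends 1; pad 1 to align 2 for dst; dst at 2 (size 2, align 2) → ends 4; pad 4 to align 8 for window; window at 8 (size 8, align 8) → ends 16; proto at 16 (size 1, align 1) → ends 17; pad 7 to align 8 for port; port at 24 (size 8, align 8) → ends 32; total 32 bytes, alignment 8
pitch at 0 (size 32, align 8) → ends 32
within Point: dst at 2
0 + 2 = 2

2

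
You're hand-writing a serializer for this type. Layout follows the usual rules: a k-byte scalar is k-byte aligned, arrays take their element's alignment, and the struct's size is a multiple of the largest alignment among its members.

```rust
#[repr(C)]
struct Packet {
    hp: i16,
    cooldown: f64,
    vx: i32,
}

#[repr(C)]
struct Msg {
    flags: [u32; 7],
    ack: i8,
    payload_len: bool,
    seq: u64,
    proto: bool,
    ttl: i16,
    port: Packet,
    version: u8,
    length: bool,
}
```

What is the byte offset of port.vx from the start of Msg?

64

Packet: @0: hp [2B, align 2] → 2; +6 pad (align 8); @8: cooldown [8B, align 8] → 16; @16: vx [4B, align 4] → 20; +4 tail pad (align 8); size 24, align 8
@0: flags [28B, align 4] → 28
@28: ack [1B, align 1] → 29
@29: payload_len [1B, align 1] → 30
+2 pad (align 8)
@32: seq [8B, align 8] → 40
@40: proto [1B, align 1] → 41
+1 pad (align 2)
@42: ttl [2B, align 2] → 44
+4 pad (align 8)
@48: port [24B, align 8] → 72
within Packet: vx at 16
48 + 16 = 64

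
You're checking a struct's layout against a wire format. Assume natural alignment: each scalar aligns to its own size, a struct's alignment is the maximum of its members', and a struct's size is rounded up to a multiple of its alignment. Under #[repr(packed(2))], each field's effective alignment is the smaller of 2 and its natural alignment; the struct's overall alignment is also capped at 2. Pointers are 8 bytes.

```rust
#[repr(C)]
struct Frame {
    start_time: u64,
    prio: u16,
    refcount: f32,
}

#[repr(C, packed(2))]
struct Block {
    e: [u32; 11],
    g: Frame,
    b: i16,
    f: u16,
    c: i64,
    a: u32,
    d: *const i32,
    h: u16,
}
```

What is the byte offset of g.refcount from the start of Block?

56

Frame: @0: start_time [8B, align 8] → 8; @8: prio [2B, align 2] → 10; +2 pad (align 4); @12: refcount [4B, align 4] → 16; size 16, align 8
@0: e [44B, align 2] → 44
@44: g [16B, align 2] → 60
within Frame: refcount at 12
44 + 12 = 56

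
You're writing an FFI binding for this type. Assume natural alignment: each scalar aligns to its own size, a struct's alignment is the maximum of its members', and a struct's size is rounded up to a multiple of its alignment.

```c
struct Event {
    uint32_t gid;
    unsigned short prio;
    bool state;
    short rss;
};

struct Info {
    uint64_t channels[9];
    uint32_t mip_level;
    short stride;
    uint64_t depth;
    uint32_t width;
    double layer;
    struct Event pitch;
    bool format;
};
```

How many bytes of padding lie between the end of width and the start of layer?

Event: @0: gid [4B, align 4] → 4; @4: prio [2B, align 2] → 6; @6: state [1B, align 1] → 7; +1 pad (align 2); @8: rss [2B, align 2] → 10; +2 tail pad (align 4); size 12, align 4
@0: channels [72B, align 8] → 72
@72: mip_level [4B, align 4] → 76
@76: stride [2B, align 2] → 78
+2 pad (align 8)
@80: depth [8B, align 8] → 88
@88: width [4B, align 4] → 92
+4 pad (align 8)
@96: layer [8B, align 8] → 104

4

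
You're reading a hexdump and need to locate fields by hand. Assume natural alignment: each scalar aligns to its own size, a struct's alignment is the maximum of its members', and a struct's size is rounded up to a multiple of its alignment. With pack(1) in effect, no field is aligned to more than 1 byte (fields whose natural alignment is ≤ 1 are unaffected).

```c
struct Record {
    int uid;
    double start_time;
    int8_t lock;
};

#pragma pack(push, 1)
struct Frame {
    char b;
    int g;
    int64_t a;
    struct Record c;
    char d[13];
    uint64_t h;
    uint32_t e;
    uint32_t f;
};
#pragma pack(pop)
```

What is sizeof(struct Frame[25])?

Record: uid at 0 (size 4, align 4) → ends 4; pad 4 to align 8 for start_time; start_time at 8 (size 8, align 8) → ends 16; lock at 16 (size 1, align 1) → ends 17; tail pad 7 to reach multiple of 8; total 24 bytes, alignment 8
b at 0 (size 1, align 1) → ends 1
g at 1 (size 4, align 1) → ends 5
a at 5 (size 8, align 1) → ends 13
c at 13 (size 24, align 1) → ends 37
d at 37 (size 13, align 1) → ends 50
h at 50 (size 8, align 1) → ends 58
e at 58 (size 4, align 1) → ends 62
f at 62 (size 4, align 1) → ends 66
total 66 bytes, alignment 1
array of 25: 25 × 66 = 1650

1650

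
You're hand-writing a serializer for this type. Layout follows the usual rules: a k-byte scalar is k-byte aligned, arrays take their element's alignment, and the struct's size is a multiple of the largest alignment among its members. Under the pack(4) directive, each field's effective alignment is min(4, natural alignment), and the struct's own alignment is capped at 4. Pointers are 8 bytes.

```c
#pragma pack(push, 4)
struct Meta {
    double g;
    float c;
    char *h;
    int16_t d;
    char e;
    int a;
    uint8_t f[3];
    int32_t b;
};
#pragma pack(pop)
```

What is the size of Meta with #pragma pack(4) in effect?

0..8  g  (8B, 4-aligned)
8..12  c  (4B, 4-aligned)
12..20  h  (8B, 4-aligned)
20..22  d  (2B, 2-aligned)
22..23  e  (1B, 1-aligned)
23..24  -- padding (1B)
24..28  a  (4B, 4-aligned)
28..31  f  (3B, 1-aligned)
31..32  -- padding (1B)
32..36  b  (4B, 4-aligned)
sizeof = 36, alignof = 4

36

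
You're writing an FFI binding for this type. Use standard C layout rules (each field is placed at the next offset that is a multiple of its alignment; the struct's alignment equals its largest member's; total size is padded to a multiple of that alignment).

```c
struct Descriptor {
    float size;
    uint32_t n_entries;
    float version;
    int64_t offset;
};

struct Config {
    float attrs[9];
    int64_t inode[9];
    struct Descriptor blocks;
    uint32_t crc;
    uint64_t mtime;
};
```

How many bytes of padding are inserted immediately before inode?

4

Descriptor: @0: size [4B, align 4] → 4; @4: n_entries [4B, align 4] → 8; @8: version [4B, align 4] → 12; +4 pad (align 8); @16: offset [8B, align 8] → 24; size 24, align 8
@0: attrs [36B, align 4] → 36
+4 pad (align 8)
@40: inode [72B, align 8] → 112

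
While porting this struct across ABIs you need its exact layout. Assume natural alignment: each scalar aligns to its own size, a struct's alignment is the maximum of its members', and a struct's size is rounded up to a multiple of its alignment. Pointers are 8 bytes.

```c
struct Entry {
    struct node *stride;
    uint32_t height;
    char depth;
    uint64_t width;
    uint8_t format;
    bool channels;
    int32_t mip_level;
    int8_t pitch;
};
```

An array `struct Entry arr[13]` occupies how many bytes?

520

stride at 0 (size 8, align 8) → ends 8
height at 8 (size 4, align 4) → ends 12
depth at 12 (size 1, align 1) → ends 13
pad 3 to align 8 for width
width at 16 (size 8, align 8) → ends 24
format at 24 (size 1, align 1) → ends 25
channels at 25 (size 1, align 1) → ends 26
pad 2 to align 4 for mip_level
mip_level at 28 (size 4, align 4) → ends 32
pitch at 32 (size 1, align 1) → ends 33
tail pad 7 to reach multiple of 8
total 40 bytes, alignment 8
array of 13: 13 × 40 = 520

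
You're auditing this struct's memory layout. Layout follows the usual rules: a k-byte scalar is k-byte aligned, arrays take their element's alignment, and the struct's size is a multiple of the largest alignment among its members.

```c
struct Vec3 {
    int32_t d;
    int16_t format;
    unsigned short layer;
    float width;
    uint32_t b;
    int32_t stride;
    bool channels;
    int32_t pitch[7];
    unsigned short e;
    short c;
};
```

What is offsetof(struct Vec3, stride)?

16

0..4  d  (4B, 4-aligned)
4..6  format  (2B, 2-aligned)
6..8  layer  (2B, 2-aligned)
8..12  width  (4B, 4-aligned)
12..16  b  (4B, 4-aligned)
16..20  stride  (4B, 4-aligned)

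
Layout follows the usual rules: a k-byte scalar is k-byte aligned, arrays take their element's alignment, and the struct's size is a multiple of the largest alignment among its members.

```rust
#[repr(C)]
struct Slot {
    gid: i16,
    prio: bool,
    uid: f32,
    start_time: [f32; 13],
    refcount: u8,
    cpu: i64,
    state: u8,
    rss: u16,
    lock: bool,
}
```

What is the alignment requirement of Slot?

member alignments: gid=2, prio=1, uid=4, start_time=4, refcount=1, cpu=8, state=1, rss=2, lock=1
max = 8

8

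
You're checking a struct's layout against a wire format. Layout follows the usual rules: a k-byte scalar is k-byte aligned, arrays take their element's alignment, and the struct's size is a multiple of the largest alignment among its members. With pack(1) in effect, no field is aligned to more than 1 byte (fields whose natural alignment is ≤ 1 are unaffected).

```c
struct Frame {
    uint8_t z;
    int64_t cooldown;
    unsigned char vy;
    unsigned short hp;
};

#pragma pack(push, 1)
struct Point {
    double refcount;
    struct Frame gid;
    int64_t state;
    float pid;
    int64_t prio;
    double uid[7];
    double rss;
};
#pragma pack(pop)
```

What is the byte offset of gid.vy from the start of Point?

24

Frame: @0: z [1B, align 1] → 1; +7 pad (align 8); @8: cooldown [8B, align 8] → 16; @16: vy [1B, align 1] → 17; +1 pad (align 2); @18: hp [2B, align 2] → 20; +4 tail pad (align 8); size 24, align 8
@0: refcount [8B, align 1] → 8
@8: gid [24B, align 1] → 32
within Frame: vy at 16
8 + 16 = 24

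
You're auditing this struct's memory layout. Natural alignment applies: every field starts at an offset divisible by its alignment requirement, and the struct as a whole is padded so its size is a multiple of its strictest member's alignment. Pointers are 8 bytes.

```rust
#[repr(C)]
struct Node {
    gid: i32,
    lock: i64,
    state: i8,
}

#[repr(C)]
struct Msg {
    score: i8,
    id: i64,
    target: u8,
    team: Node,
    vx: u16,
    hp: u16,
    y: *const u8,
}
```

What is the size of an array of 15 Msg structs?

Node: gid at 0 (size 4, align 4) → ends 4; pad 4 to align 8 for lock; lock at 8 (size 8, align 8) → ends 16; state at 16 (size 1, align 1) → ends 17; tail pad 7 to reach multiple of 8; total 24 bytes, alignment 8
score at 0 (size 1, align 1) → ends 1
pad 7 to align 8 for id
id at 8 (size 8, align 8) → ends 16
target at 16 (size 1, align 1) → ends 17
pad 7 to align 8 for team
team at 24 (size 24, align 8) → ends 48
vx at 48 (size 2, align 2) → ends 50
hp at 50 (size 2, align 2) → ends 52
pad 4 to align 8 for y
y at 56 (size 8, align 8) → ends 64
total 64 bytes, alignment 8
array of 15: 15 × 64 = 960

960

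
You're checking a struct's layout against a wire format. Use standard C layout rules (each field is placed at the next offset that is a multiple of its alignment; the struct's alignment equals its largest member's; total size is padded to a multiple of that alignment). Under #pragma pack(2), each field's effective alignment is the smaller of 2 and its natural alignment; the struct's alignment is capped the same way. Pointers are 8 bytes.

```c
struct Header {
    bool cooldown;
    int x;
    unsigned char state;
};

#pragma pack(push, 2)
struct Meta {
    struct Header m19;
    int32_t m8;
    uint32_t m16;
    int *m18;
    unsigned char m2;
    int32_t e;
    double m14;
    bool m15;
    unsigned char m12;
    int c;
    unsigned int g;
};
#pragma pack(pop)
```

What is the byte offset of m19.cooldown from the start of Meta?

Header: @0: cooldown [1B, align 1] → 1; +3 pad (align 4); @4: x [4B, align 4] → 8; @8: state [1B, align 1] → 9; +3 tail pad (align 4); size 12, align 4
@0: m19 [12B, align 2] → 12
within Header: cooldown at 0
0 + 0 = 0

0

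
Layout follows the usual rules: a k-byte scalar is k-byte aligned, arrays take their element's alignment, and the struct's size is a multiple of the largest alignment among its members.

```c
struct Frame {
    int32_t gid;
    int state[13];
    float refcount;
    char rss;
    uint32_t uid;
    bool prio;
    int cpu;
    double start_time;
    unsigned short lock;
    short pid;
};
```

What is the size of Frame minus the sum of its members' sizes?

14

gid at 0 (size 4, align 4) → ends 4
state at 4 (size 52, align 4) → ends 56
refcount at 56 (size 4, align 4) → ends 60
rss at 60 (size 1, align 1) → ends 61
pad 3 to align 4 for uid
uid at 64 (size 4, align 4) → ends 68
prio at 68 (size 1, align 1) → ends 69
pad 3 to align 4 for cpu
cpu at 72 (size 4, align 4) → ends 76
pad 4 to align 8 for start_time
start_time at 80 (size 8, align 8) → ends 88
lock at 88 (size 2, align 2) → ends 90
pid at 90 (size 2, align 2) → ends 92
tail pad 4 to reach multiple of 8
total 96 bytes, alignment 8
data bytes 82, size 96 → padding 14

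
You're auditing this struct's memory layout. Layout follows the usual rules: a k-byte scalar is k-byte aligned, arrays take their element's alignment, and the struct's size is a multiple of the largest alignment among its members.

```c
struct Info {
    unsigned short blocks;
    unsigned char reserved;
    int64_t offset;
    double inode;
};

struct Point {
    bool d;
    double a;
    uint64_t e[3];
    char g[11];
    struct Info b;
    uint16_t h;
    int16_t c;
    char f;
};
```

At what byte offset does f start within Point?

84

Info: blocks at 0 (size 2, align 2) → ends 2; reserved at 2 (size 1, align 1) → ends 3; pad 5 to align 8 for offset; offset at 8 (size 8, align 8) → ends 16; inode at 16 (size 8, align 8) → ends 24; total 24 bytes, alignment 8
d at 0 (size 1, align 1) → ends 1
pad 7 to align 8 for a
a at 8 (size 8, align 8) → ends 16
e at 16 (size 24, align 8) → ends 40
g at 40 (size 11, align 1) → ends 51
pad 5 to align 8 for b
b at 56 (size 24, align 8) → ends 80
h at 80 (size 2, align 2) → ends 82
c at 82 (size 2, align 2) → ends 84
f at 84 (size 1, align 1) → ends 85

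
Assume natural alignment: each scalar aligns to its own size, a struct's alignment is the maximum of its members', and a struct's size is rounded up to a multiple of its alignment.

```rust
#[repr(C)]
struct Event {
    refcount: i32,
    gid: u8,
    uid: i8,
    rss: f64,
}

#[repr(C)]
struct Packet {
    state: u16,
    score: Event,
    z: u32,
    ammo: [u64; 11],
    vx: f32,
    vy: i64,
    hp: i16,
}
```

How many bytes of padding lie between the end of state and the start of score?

6

Event: refcount at 0 (size 4, align 4) → ends 4; gid at 4 (size 1, align 1) → ends 5; uid at 5 (size 1, align 1) → ends 6; pad 2 to align 8 for rss; rss at 8 (size 8, align 8) → ends 16; total 16 bytes, alignment 8
state at 0 (size 2, align 2) → ends 2
pad 6 to align 8 for score
score at 8 (size 16, align 8) → ends 24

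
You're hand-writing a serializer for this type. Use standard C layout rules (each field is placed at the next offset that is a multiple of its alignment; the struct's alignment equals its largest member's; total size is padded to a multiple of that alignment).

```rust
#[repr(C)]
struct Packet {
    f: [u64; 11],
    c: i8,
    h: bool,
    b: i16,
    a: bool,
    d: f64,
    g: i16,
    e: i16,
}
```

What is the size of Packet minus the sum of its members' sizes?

0..88  f  (88B, 8-aligned)
88..89  c  (1B, 1-aligned)
89..90  h  (1B, 1-aligned)
90..92  b  (2B, 2-aligned)
92..93  a  (1B, 1-aligned)
93..96  -- padding (3B)
96..104  d  (8B, 8-aligned)
104..106  g  (2B, 2-aligned)
106..108  e  (2B, 2-aligned)
108..112  -- tail padding (4B)
sizeof = 112, alignof = 8
data bytes 105, size 112 → padding 7

7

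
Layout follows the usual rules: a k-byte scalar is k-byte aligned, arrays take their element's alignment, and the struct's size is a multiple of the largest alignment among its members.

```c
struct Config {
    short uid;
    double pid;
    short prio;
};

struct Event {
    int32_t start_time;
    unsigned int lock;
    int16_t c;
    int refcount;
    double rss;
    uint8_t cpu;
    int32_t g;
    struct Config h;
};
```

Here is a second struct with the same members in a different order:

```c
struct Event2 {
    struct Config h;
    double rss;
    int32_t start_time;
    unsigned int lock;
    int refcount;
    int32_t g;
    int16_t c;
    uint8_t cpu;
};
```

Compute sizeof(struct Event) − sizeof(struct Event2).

0

Config: uid at 0 (size 2, align 2) → ends 2; pad 6 to align 8 for pid; pid at 8 (size 8, align 8) → ends 16; prio at 16 (size 2, align 2) → ends 18; tail pad 6 to reach multiple of 8; total 24 bytes, alignment 8
start_time at 0 (size 4, align 4) → ends 4
lock at 4 (size 4, align 4) → ends 8
c at 8 (size 2, align 2) → ends 10
pad 2 to align 4 for refcount
refcount at 12 (size 4, align 4) → ends 16
rss at 16 (size 8, align 8) → ends 24
cpu at 24 (size 1, align 1) → ends 25
pad 3 to align 4 for g
g at 28 (size 4, align 4) → ends 32
h at 32 (size 24, align 8) → ends 56
total 56 bytes, alignment 8
— Event2 —
h at 0 (size 24, align 8) → ends 24
rss at 24 (size 8, align 8) → ends 32
start_time at 32 (size 4, align 4) → ends 36
lock at 36 (size 4, align 4) → ends 40
refcount at 40 (size 4, align 4) → ends 44
g at 44 (size 4, align 4) → ends 48
c at 48 (size 2, align 2) → ends 50
cpu at 50 (size 1, align 1) → ends 51
tail pad 5 to reach multiple of 8
total 56 bytes, alignment 8
56 − 56 = 0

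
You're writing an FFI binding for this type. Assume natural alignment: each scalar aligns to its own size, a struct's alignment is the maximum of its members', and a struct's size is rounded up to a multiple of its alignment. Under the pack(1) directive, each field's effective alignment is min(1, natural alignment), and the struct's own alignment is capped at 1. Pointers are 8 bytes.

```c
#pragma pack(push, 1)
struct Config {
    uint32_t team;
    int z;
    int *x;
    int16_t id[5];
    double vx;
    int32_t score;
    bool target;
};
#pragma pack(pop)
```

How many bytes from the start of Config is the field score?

team at 0 (size 4, align 1) → ends 4
z at 4 (size 4, align 1) → ends 8
x at 8 (size 8, align 1) → ends 16
id at 16 (size 10, align 1) → ends 26
vx at 26 (size 8, align 1) → ends 34
score at 34 (size 4, align 1) → ends 38

34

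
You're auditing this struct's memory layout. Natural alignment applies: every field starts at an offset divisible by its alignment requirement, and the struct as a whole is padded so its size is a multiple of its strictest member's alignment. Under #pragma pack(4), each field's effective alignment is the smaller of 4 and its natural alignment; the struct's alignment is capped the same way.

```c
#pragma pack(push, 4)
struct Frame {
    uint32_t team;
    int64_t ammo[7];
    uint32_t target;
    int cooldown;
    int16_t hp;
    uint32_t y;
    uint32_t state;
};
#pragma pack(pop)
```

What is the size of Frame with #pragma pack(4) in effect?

@0: team [4B, align 4] → 4
@4: ammo [56B, align 4] → 60
@60: target [4B, align 4] → 64
@64: cooldown [4B, align 4] → 68
@68: hp [2B, align 2] → 70
+2 pad (align 4)
@72: y [4B, align 4] → 76
@76: state [4B, align 4] → 80
size 80, align 4

80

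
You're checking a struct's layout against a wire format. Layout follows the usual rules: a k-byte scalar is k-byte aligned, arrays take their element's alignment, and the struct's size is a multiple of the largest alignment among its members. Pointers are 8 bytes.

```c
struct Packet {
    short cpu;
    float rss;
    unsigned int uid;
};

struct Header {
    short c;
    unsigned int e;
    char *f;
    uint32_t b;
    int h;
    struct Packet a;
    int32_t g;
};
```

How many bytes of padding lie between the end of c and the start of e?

Packet: 0..2  cpu  (2B, 2-aligned); 2..4  -- padding (2B); 4..8  rss  (4B, 4-aligned); 8..12  uid  (4B, 4-aligned); sizeof = 12, alignof = 4
0..2  c  (2B, 2-aligned)
2..4  -- padding (2B)
4..8  e  (4B, 4-aligned)

2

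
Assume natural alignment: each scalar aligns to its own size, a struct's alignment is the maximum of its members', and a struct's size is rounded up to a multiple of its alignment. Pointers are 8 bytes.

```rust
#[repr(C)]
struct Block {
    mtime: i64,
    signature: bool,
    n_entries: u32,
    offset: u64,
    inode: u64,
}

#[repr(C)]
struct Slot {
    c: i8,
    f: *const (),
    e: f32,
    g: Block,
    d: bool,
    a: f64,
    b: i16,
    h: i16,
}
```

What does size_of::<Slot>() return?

Block: 0..8  mtime  (8B, 8-aligned); 8..9  signature  (1B, 1-aligned); 9..12  -- padding (3B); 12..16  n_entries  (4B, 4-aligned); 16..24  offset  (8B, 8-aligned); 24..32  inode  (8B, 8-aligned); sizeof = 32, alignof = 8
0..1  c  (1B, 1-aligned)
1..8  -- padding (7B)
8..16  f  (8B, 8-aligned)
16..20  e  (4B, 4-aligned)
20..24  -- padding (4B)
24..56  g  (32B, 8-aligned)
56..57  d  (1B, 1-aligned)
57..64  -- padding (7B)
64..72  a  (8B, 8-aligned)
72..74  b  (2B, 2-aligned)
74..76  h  (2B, 2-aligned)
76..80  -- tail padding (4B)
sizeof = 80, alignof = 8

80 bytes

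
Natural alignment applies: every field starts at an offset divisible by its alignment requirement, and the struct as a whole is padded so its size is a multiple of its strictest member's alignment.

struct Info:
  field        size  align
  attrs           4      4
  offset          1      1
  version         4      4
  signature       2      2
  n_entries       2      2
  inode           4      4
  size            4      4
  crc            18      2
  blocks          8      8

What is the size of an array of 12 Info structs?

672

attrs at 0 (size 4, align 4) → ends 4
offset at 4 (size 1, align 1) → ends 5
pad 3 to align 4 for version
version at 8 (size 4, align 4) → ends 12
signature at 12 (size 2, align 2) → ends 14
n_entries at 14 (size 2, align 2) → ends 16
inode at 16 (size 4, align 4) → ends 20
size at 20 (size 4, align 4) → ends 24
crc at 24 (size 18, align 2) → ends 42
pad 6 to align 8 for blocks
blocks at 48 (size 8, align 8) → ends 56
total 56 bytes, alignment 8
array of 12: 12 × 56 = 672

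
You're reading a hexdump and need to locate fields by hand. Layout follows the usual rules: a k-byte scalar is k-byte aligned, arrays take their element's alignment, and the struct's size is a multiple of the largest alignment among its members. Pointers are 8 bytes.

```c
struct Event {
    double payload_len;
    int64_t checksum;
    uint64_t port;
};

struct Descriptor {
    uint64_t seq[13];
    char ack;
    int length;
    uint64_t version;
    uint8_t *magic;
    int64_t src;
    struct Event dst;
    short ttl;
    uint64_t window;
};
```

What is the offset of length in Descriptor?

108

Event: 0..8  payload_len  (8B, 8-aligned); 8..16  checksum  (8B, 8-aligned); 16..24  port  (8B, 8-aligned); sizeof = 24, alignof = 8
0..104  seq  (104B, 8-aligned)
104..105  ack  (1B, 1-aligned)
105..108  -- padding (3B)
108..112  length  (4B, 4-aligned)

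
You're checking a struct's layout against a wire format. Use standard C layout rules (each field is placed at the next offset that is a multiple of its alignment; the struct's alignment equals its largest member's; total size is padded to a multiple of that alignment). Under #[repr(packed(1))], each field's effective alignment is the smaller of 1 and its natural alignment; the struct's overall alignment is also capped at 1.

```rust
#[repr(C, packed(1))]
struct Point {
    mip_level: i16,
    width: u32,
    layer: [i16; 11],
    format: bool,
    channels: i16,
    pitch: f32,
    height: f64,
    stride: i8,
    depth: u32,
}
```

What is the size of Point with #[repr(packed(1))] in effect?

48

0..2  mip_level  (2B, 1-aligned)
2..6  width  (4B, 1-aligned)
6..28  layer  (22B, 1-aligned)
28..29  format  (1B, 1-aligned)
29..31  channels  (2B, 1-aligned)
31..35  pitch  (4B, 1-aligned)
35..43  height  (8B, 1-aligned)
43..44  stride  (1B, 1-aligned)
44..48  depth  (4B, 1-aligned)
sizeof = 48, alignof = 1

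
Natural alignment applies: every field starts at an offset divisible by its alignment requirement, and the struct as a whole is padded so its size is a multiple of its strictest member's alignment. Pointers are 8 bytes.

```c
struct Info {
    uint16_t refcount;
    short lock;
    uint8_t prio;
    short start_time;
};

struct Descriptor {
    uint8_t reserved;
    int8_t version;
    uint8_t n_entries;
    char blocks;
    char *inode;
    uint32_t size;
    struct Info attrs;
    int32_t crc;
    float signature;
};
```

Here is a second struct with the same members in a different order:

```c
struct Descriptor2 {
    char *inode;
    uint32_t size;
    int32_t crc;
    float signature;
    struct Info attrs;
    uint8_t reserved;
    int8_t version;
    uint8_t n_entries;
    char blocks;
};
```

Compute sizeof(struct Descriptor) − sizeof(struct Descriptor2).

8

Info: refcount at 0 (size 2, align 2) → ends 2; lock at 2 (size 2, align 2) → ends 4; prio at 4 (size 1, align 1) → ends 5; pad 1 to align 2 for start_time; start_time at 6 (size 2, align 2) → ends 8; total 8 bytes, alignment 2
reserved at 0 (size 1, align 1) → ends 1
version at 1 (size 1, align 1) → ends 2
n_entries at 2 (size 1, align 1) → ends 3
blocks at 3 (size 1, align 1) → ends 4
pad 4 to align 8 for inode
inode at 8 (size 8, align 8) → ends 16
size at 16 (size 4, align 4) → ends 20
attrs at 20 (size 8, align 2) → ends 28
crc at 28 (size 4, align 4) → ends 32
signature at 32 (size 4, align 4) → ends 36
tail pad 4 to reach multiple of 8
total 40 bytes, alignment 8
— Descriptor2 —
inode at 0 (size 8, align 8) → ends 8
size at 8 (size 4, align 4) → ends 12
crc at 12 (size 4, align 4) → ends 16
signature at 16 (size 4, align 4) → ends 20
attrs at 20 (size 8, align 2) → ends 28
reserved at 28 (size 1, align 1) → ends 29
version at 29 (size 1, align 1) → ends 30
n_entries at 30 (size 1, align 1) → ends 31
blocks at 31 (size 1, align 1) → ends 32
total 32 bytes, alignment 8
40 − 32 = 8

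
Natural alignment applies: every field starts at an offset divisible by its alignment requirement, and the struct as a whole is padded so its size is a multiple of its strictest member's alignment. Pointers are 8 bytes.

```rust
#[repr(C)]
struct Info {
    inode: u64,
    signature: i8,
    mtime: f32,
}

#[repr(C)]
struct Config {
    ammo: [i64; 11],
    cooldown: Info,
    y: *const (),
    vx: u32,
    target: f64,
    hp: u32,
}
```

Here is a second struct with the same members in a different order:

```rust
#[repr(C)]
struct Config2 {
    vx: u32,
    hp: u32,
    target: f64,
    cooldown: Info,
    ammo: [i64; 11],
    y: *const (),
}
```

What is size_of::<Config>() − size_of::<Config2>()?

Info: inode at 0 (size 8, align 8) → ends 8; signature at 8 (size 1, align 1) → ends 9; pad 3 to align 4 for mtime; mtime at 12 (size 4, align 4) → ends 16; total 16 bytes, alignment 8
ammo at 0 (size 88, align 8) → ends 88
cooldown at 88 (size 16, align 8) → ends 104
y at 104 (size 8, align 8) → ends 112
vx at 112 (size 4, align 4) → ends 116
pad 4 to align 8 for target
target at 120 (size 8, align 8) → ends 128
hp at 128 (size 4, align 4) → ends 132
tail pad 4 to reach multiple of 8
total 136 bytes, alignment 8
— Config2 —
vx at 0 (size 4, align 4) → ends 4
hp at 4 (size 4, align 4) → ends 8
target at 8 (size 8, align 8) → ends 16
cooldown at 16 (size 16, align 8) → ends 32
ammo at 32 (size 88, align 8) → ends 120
y at 120 (size 8, align 8) → ends 128
total 128 bytes, alignment 8
136 − 128 = 8

8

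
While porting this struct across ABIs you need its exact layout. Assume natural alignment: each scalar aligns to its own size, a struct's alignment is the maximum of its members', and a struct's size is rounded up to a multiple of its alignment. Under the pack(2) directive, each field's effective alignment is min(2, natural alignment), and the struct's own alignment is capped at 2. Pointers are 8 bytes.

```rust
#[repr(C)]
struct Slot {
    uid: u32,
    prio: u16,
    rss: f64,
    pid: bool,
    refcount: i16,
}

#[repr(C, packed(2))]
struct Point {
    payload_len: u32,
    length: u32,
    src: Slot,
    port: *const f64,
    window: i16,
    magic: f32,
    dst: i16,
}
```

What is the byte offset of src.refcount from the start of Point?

Slot: 0..4  uid  (4B, 4-aligned); 4..6  prio  (2B, 2-aligned); 6..8  -- padding (2B); 8..16  rss  (8B, 8-aligned); 16..17  pid  (1B, 1-aligned); 17..18  -- padding (1B); 18..20  refcount  (2B, 2-aligned); 20..24  -- tail padding (4B); sizeof = 24, alignof = 8
0..4  payload_len  (4B, 2-aligned)
4..8  length  (4B, 2-aligned)
8..32  src  (24B, 2-aligned)
within Slot: refcount at 18
8 + 18 = 26

26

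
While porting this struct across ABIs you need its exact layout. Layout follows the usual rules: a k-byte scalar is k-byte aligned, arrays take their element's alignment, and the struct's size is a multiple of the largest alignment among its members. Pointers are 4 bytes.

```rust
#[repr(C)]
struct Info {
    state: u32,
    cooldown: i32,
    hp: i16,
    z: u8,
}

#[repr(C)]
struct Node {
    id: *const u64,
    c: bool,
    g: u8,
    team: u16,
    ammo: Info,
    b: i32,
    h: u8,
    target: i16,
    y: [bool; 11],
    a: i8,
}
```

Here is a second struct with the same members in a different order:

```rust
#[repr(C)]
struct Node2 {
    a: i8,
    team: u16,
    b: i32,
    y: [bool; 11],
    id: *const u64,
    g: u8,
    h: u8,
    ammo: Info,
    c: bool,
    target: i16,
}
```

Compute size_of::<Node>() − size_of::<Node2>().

-4

Info: @0: state [4B, align 4] → 4; @4: cooldown [4B, align 4] → 8; @8: hp [2B, align 2] → 10; @10: z [1B, align 1] → 11; +1 tail pad (align 4); size 12, align 4
@0: id [4B, align 4] → 4
@4: c [1B, align 1] → 5
@5: g [1B, align 1] → 6
@6: team [2B, align 2] → 8
@8: ammo [12B, align 4] → 20
@20: b [4B, align 4] → 24
@24: h [1B, align 1] → 25
+1 pad (align 2)
@26: target [2B, align 2] → 28
@28: y [11B, align 1] → 39
@39: a [1B, align 1] → 40
size 40, align 4
— Node2 —
@0: a [1B, align 1] → 1
+1 pad (align 2)
@2: team [2B, align 2] → 4
@4: b [4B, align 4] → 8
@8: y [11B, align 1] → 19
+1 pad (align 4)
@20: id [4B, align 4] → 24
@24: g [1B, align 1] → 25
@25: h [1B, align 1] → 26
+2 pad (align 4)
@28: ammo [12B, align 4] → 40
@40: c [1B, align 1] → 41
+1 pad (align 2)
@42: target [2B, align 2] → 44
size 44, align 4
40 − 44 = -4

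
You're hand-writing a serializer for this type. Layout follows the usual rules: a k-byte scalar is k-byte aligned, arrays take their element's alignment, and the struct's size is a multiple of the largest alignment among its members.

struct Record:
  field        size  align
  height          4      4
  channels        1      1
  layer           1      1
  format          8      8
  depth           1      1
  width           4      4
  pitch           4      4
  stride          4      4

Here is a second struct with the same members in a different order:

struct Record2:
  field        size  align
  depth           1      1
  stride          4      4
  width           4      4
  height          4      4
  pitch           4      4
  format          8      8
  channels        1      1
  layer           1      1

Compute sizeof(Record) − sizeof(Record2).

0..4  height  (4B, 4-aligned)
4..5  channels  (1B, 1-aligned)
5..6  layer  (1B, 1-aligned)
6..8  -- padding (2B)
8..16  format  (8B, 8-aligned)
16..17  depth  (1B, 1-aligned)
17..20  -- padding (3B)
20..24  width  (4B, 4-aligned)
24..28  pitch  (4B, 4-aligned)
28..32  stride  (4B, 4-aligned)
sizeof = 32, alignof = 8
— Record2 —
0..1  depth  (1B, 1-aligned)
1..4  -- padding (3B)
4..8  stride  (4B, 4-aligned)
8..12  width  (4B, 4-aligned)
12..16  height  (4B, 4-aligned)
16..20  pitch  (4B, 4-aligned)
20..24  -- padding (4B)
24..32  format  (8B, 8-aligned)
32..33  channels  (1B, 1-aligned)
33..34  layer  (1B, 1-aligned)
34..40  -- tail padding (6B)
sizeof = 40, alignof = 8
32 − 40 = -8

-8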